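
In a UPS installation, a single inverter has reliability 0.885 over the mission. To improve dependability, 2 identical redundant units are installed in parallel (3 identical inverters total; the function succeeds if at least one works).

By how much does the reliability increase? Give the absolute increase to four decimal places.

R_before = 0.885
R_after = 1 − (1 − 0.885)^3 = 0.9985
ΔR = 0.9985 − 0.885 = 0.1135

0.1135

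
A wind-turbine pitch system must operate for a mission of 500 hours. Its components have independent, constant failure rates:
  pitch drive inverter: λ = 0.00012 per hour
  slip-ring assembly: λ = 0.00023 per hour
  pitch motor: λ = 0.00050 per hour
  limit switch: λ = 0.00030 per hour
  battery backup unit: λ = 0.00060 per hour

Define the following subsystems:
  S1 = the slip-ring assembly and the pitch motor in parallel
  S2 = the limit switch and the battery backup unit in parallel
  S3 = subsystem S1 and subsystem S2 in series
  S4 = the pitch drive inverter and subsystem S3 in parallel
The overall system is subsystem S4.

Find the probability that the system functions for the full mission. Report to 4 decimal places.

R(pitch drive inverter) = exp(−0.00012 × 500) = 0.941765
R(slip-ring assembly) = exp(−0.00023 × 500) = 0.891366
R(pitch motor) = exp(−0.00050 × 500) = 0.778801
R(limit switch) = exp(−0.00030 × 500) = 0.860708
R(battery backup unit) = exp(−0.00060 × 500) = 0.740818
Parallel (slip-ring assembly and pitch motor): 1 − (1 − 0.891366)(1 − 0.778801) = 0.975970
Parallel (limit switch and battery backup unit): 1 − (1 − 0.860708)(1 − 0.740818) = 0.963898
Series ([0.975970] and [0.963898]): 0.975970 × 0.963898 = 0.940736
Parallel (pitch drive inverter and [0.940736]): 1 − (1 − 0.941765)(1 − 0.940736) = 0.9965

0.9965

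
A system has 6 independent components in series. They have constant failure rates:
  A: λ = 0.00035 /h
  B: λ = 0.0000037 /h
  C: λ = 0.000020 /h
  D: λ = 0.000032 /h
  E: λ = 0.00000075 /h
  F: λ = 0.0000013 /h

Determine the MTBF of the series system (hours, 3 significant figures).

2450

Series of exponential components: λ_sys = Σ λ_i
λ_sys = 0.00035 + 0.0000037 + 0.000020 + 0.000032 + 0.00000075 + 0.0000013 = 4.0775e-04 /h
MTBF = 1 / λ_sys = 2450 h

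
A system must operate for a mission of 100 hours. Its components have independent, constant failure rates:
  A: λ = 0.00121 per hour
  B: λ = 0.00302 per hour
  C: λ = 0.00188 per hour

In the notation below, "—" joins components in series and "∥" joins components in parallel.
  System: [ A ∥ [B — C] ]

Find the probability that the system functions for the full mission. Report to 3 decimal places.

0.956

R(A) = exp(−0.00121 × 100) = 0.88603
R(B) = exp(−0.00302 × 100) = 0.73934
R(C) = exp(−0.00188 × 100) = 0.82861
Series (B and C): 0.73934 × 0.82861 = 0.61262
Parallel (A and [0.61262]): 1 − (1 − 0.88603)(1 − 0.61262) = 0.956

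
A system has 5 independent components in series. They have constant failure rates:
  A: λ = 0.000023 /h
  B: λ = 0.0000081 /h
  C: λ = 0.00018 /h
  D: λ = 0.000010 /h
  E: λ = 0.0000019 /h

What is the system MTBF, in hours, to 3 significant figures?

4480

Series of exponential components: λ_sys = Σ λ_i
λ_sys = 0.000023 + 0.0000081 + 0.00018 + 0.000010 + 0.0000019 = 2.2300e-04 /h
MTBF = 1 / λ_sys = 4480 h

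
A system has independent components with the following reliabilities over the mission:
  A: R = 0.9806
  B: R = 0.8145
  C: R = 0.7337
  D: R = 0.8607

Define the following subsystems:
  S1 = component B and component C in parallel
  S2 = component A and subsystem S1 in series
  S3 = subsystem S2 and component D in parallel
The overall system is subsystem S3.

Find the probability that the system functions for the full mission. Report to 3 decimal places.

0.991

Parallel (B and C): 1 − (1 − 0.81450)(1 − 0.73370) = 0.95060
Series (A and [0.95060]): 0.98060 × 0.95060 = 0.93216
Parallel ([0.93216] and D): 1 − (1 − 0.93216)(1 − 0.86070) = 0.991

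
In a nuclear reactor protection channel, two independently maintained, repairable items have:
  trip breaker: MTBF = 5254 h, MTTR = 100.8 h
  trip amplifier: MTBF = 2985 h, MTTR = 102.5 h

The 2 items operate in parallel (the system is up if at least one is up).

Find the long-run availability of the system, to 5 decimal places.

A(trip breaker) = MTBF/(MTBF+MTTR) = 5254/(5254+100.8) = 0.981176
A(trip amplifier) = MTBF/(MTBF+MTTR) = 2985/(2985+102.5) = 0.966802
Parallel availability: 1 − (1 − 0.981176)(1 − 0.966802) = 0.99938

0.99938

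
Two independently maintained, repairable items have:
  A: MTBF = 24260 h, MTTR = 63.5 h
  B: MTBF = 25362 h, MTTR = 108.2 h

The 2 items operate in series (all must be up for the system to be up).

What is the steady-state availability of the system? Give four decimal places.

0.9932

A(A) = MTBF/(MTBF+MTTR) = 24260/(24260+63.5) = 0.997389
A(B) = MTBF/(MTBF+MTTR) = 25362/(25362+108.2) = 0.995752
Series availability: 0.997389 × 0.995752 = 0.9932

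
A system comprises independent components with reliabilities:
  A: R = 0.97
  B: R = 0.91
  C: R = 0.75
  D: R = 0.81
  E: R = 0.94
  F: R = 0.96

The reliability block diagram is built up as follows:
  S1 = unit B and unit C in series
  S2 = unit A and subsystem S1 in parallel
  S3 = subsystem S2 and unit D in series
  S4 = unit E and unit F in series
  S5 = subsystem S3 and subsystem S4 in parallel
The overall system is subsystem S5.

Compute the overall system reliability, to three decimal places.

Series (B and C): 0.91000 × 0.75000 = 0.68250
Parallel (A and [0.68250]): 1 − (1 − 0.97000)(1 − 0.68250) = 0.99048
Series ([0.99048] and D): 0.99048 × 0.81000 = 0.80229
Series (E and F): 0.94000 × 0.96000 = 0.90240
Parallel ([0.80229] and [0.90240]): 1 − (1 − 0.80229)(1 − 0.90240) = 0.981

0.981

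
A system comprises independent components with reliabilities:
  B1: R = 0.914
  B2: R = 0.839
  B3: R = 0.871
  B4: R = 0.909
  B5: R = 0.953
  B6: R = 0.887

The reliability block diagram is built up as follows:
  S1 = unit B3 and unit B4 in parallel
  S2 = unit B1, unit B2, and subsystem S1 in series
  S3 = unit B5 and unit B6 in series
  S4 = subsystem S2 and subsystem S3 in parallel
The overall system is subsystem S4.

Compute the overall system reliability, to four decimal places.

0.9625

Parallel (B3 and B4): 1 − (1 − 0.871000)(1 − 0.909000) = 0.988261
Series (B1, B2, and [0.988261]): 0.914000 × 0.839000 × 0.988261 = 0.757844
Series (B5 and B6): 0.953000 × 0.887000 = 0.845311
Parallel ([0.757844] and [0.845311]): 1 − (1 − 0.757844)(1 − 0.845311) = 0.9625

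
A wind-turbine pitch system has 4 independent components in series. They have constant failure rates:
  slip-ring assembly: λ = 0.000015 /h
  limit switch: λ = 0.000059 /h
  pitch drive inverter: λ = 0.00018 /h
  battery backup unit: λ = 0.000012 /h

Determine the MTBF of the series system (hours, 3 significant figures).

3760

Series of exponential components: λ_sys = Σ λ_i
λ_sys = 0.000015 + 0.000059 + 0.00018 + 0.000012 = 2.6600e-04 /h
MTBF = 1 / λ_sys = 3760 h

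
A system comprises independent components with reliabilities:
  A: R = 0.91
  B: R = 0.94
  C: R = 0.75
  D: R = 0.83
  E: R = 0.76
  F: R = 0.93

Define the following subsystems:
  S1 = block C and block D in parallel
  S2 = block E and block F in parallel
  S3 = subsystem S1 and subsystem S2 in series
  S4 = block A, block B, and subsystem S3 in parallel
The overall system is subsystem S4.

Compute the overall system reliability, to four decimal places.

Parallel (C and D): 1 − (1 − 0.750000)(1 − 0.830000) = 0.957500
Parallel (E and F): 1 − (1 − 0.760000)(1 − 0.930000) = 0.983200
Series ([0.957500] and [0.983200]): 0.957500 × 0.983200 = 0.941414
Parallel (A, B, and [0.941414]): 1 − (1 − 0.910000)(1 − 0.940000)(1 − 0.941414) = 0.9997

0.9997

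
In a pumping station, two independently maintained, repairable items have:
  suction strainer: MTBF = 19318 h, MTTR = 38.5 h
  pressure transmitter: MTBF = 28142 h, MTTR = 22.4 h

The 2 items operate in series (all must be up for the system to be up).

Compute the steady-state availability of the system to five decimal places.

A(suction strainer) = MTBF/(MTBF+MTTR) = 19318/(19318+38.5) = 0.998011
A(pressure transmitter) = MTBF/(MTBF+MTTR) = 28142/(28142+22.4) = 0.999205
Series availability: 0.998011 × 0.999205 = 0.99722

0.99722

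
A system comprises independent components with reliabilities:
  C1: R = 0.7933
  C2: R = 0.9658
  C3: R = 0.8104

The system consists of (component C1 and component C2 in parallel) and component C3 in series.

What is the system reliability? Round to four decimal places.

Parallel (C1 and C2): 1 − (1 − 0.793300)(1 − 0.965800) = 0.992931
Series ([0.992931] and C3): 0.992931 × 0.810400 = 0.8047

0.8047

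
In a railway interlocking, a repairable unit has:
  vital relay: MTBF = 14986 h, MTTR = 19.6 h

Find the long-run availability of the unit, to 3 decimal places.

0.999

A(vital relay) = MTBF/(MTBF+MTTR) = 14986/(14986+19.6) = 0.999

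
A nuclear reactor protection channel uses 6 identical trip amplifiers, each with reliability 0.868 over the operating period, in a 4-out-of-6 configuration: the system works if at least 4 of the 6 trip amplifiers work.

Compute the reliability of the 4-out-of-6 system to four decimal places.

R = Σ_{i=4}^{6} C(6,i) p^i (1−p)^{6−i} with p = 0.868
C(6,4)·0.868^4·0.132^2 = 0.148360
C(6,5)·0.868^5·0.132^1 = 0.390233
C(6,6)·0.868^6·0.132^0 = 0.427679
Sum = 0.9663

0.9663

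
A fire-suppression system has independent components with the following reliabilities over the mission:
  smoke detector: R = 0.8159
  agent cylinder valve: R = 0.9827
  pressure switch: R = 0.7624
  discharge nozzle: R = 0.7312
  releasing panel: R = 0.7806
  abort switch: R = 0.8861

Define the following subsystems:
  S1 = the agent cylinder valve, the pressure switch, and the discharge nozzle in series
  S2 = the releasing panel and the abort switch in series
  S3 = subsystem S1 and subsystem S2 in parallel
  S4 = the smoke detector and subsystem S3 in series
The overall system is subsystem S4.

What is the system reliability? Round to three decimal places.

Series (agent cylinder valve, pressure switch, and discharge nozzle): 0.98270 × 0.76240 × 0.73120 = 0.54782
Series (releasing panel and abort switch): 0.78060 × 0.88610 = 0.69169
Parallel ([0.54782] and [0.69169]): 1 − (1 − 0.54782)(1 − 0.69169) = 0.86059
Series (smoke detector and [0.86059]): 0.81590 × 0.86059 = 0.702

0.702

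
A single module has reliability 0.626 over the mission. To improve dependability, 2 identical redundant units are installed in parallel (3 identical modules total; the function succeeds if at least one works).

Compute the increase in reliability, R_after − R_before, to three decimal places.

0.322

R_before = 0.626
R_after = 1 − (1 − 0.626)^3 = 0.948
ΔR = 0.948 − 0.626 = 0.322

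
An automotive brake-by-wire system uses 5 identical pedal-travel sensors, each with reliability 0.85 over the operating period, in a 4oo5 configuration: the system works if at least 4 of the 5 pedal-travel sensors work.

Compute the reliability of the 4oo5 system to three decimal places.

0.835

R = Σ_{i=4}^{5} C(5,i) p^i (1−p)^{5−i} with p = 0.85
C(5,4)·0.85^4·0.15^1 = 0.39150
C(5,5)·0.85^5·0.15^0 = 0.44371
Sum = 0.835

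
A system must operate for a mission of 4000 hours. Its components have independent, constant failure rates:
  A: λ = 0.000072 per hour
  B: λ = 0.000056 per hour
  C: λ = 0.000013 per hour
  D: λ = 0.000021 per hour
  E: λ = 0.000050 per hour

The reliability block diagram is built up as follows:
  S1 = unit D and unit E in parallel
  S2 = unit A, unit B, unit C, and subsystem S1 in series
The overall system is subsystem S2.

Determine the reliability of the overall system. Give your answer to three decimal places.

R(A) = exp(−0.000072 × 4000) = 0.74976
R(B) = exp(−0.000056 × 4000) = 0.79932
R(C) = exp(−0.000013 × 4000) = 0.94933
R(D) = exp(−0.000021 × 4000) = 0.91943
R(E) = exp(−0.000050 × 4000) = 0.81873
Parallel (D and E): 1 − (1 − 0.91943)(1 − 0.81873) = 0.98540
Series (A, B, C, and [0.98540]): 0.74976 × 0.79932 × 0.94933 × 0.98540 = 0.561

0.561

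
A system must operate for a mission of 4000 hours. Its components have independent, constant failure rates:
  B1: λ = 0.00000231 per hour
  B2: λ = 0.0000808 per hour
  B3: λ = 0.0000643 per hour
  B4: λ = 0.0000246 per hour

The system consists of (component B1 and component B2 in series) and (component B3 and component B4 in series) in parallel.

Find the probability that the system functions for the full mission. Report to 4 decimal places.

0.9154

R(B1) = exp(−0.00000231 × 4000) = 0.990803
R(B2) = exp(−0.0000808 × 4000) = 0.723829
R(B3) = exp(−0.0000643 × 4000) = 0.773214
R(B4) = exp(−0.0000246 × 4000) = 0.906286
Series (B1 and B2): 0.990803 × 0.723829 = 0.717172
Series (B3 and B4): 0.773214 × 0.906286 = 0.700753
Parallel ([0.717172] and [0.700753]): 1 − (1 − 0.717172)(1 − 0.700753) = 0.9154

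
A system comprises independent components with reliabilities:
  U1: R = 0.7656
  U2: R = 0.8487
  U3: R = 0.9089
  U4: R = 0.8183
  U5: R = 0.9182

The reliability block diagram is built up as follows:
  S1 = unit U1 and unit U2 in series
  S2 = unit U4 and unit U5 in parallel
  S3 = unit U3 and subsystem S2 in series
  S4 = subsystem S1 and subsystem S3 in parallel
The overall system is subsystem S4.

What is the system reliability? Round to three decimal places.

0.963

Series (U1 and U2): 0.76560 × 0.84870 = 0.64976
Parallel (U4 and U5): 1 − (1 − 0.81830)(1 − 0.91820) = 0.98514
Series (U3 and [0.98514]): 0.90890 × 0.98514 = 0.89539
Parallel ([0.64976] and [0.89539]): 1 − (1 − 0.64976)(1 − 0.89539) = 0.963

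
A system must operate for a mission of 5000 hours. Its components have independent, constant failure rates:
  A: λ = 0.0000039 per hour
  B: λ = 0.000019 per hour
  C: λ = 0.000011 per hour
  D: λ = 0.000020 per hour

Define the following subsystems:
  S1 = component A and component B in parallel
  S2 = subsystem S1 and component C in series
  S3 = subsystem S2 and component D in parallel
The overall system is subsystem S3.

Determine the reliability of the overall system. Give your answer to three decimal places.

0.995

R(A) = exp(−0.0000039 × 5000) = 0.98069
R(B) = exp(−0.000019 × 5000) = 0.90937
R(C) = exp(−0.000011 × 5000) = 0.94649
R(D) = exp(−0.000020 × 5000) = 0.90484
Parallel (A and B): 1 − (1 − 0.98069)(1 − 0.90937) = 0.99825
Series ([0.99825] and C): 0.99825 × 0.94649 = 0.94483
Parallel ([0.94483] and D): 1 − (1 − 0.94483)(1 − 0.90484) = 0.995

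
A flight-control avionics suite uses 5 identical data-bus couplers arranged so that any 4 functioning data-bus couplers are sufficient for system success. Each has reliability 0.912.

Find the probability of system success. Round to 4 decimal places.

R = Σ_{i=4}^{5} C(5,i) p^i (1−p)^{5−i} with p = 0.912
C(5,4)·0.912^4·0.088^1 = 0.304391
C(5,5)·0.912^5·0.088^0 = 0.630920
Sum = 0.9353

0.9353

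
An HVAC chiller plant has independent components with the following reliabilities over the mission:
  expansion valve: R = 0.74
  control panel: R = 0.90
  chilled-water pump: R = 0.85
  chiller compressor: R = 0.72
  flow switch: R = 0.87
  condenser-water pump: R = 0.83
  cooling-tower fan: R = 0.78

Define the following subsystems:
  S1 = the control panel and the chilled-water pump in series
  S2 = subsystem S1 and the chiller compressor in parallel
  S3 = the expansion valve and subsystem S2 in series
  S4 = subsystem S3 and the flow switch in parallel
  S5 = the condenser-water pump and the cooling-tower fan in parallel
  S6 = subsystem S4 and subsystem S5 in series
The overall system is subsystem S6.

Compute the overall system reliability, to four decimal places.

Series (control panel and chilled-water pump): 0.900000 × 0.850000 = 0.765000
Parallel ([0.765000] and chiller compressor): 1 − (1 − 0.765000)(1 − 0.720000) = 0.934200
Series (expansion valve and [0.934200]): 0.740000 × 0.934200 = 0.691308
Parallel ([0.691308] and flow switch): 1 − (1 − 0.691308)(1 − 0.870000) = 0.959870
Parallel (condenser-water pump and cooling-tower fan): 1 − (1 − 0.830000)(1 − 0.780000) = 0.962600
Series ([0.959870] and [0.962600]): 0.959870 × 0.962600 = 0.9240

0.9240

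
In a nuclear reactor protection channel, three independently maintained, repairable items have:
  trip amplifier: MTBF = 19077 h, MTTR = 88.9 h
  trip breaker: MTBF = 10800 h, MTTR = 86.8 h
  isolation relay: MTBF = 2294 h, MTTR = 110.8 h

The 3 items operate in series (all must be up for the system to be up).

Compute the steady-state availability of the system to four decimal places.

A(trip amplifier) = MTBF/(MTBF+MTTR) = 19077/(19077+88.9) = 0.995362
A(trip breaker) = MTBF/(MTBF+MTTR) = 10800/(10800+86.8) = 0.992027
A(isolation relay) = MTBF/(MTBF+MTTR) = 2294/(2294+110.8) = 0.953925
Series availability: 0.995362 × 0.992027 × 0.953925 = 0.9419

0.9419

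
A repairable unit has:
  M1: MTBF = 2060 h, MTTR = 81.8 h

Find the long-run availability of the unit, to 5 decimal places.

0.96181

A(M1) = MTBF/(MTBF+MTTR) = 2060/(2060+81.8) = 0.96181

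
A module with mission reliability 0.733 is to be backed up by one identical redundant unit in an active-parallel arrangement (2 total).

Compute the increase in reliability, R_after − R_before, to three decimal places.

0.196

R_before = 0.733
R_after = 1 − (1 − 0.733)^2 = 0.929
ΔR = 0.929 − 0.733 = 0.196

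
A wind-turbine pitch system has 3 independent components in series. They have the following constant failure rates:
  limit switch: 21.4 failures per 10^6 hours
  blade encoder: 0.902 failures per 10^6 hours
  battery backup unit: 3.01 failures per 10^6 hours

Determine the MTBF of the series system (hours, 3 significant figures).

39500

Series of exponential components: λ_sys = Σ λ_i
λ_sys = 0.0000214 + 0.000000902 + 0.00000301 = 2.5312e-05 /h
MTBF = 1 / λ_sys = 39500 h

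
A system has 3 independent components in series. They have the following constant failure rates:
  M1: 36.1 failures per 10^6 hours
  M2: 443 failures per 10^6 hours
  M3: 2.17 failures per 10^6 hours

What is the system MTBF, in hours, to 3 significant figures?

2080

Series of exponential components: λ_sys = Σ λ_i
λ_sys = 0.0000361 + 0.000443 + 0.00000217 = 4.8127e-04 /h
MTBF = 1 / λ_sys = 2080 h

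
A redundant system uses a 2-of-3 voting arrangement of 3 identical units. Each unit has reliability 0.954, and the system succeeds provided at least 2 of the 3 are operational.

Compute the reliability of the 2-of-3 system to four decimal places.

R = Σ_{i=2}^{3} C(3,i) p^i (1−p)^{3−i} with p = 0.954
C(3,2)·0.954^2·0.046^1 = 0.125596
C(3,3)·0.954^3·0.046^0 = 0.868251
Sum = 0.9938

0.9938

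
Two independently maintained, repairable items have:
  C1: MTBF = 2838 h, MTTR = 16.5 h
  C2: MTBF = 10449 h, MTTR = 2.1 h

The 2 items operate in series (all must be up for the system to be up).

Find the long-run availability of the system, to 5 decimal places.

0.99402

A(C1) = MTBF/(MTBF+MTTR) = 2838/(2838+16.5) = 0.994220
A(C2) = MTBF/(MTBF+MTTR) = 10449/(10449+2.1) = 0.999799
Series availability: 0.994220 × 0.999799 = 0.99402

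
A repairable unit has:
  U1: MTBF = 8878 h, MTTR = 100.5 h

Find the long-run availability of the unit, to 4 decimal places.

0.9888

A(U1) = MTBF/(MTBF+MTTR) = 8878/(8878+100.5) = 0.9888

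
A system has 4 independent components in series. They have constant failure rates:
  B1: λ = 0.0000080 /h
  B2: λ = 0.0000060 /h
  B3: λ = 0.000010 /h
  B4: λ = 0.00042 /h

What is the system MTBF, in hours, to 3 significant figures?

Series of exponential components: λ_sys = Σ λ_i
λ_sys = 0.0000080 + 0.0000060 + 0.000010 + 0.00042 = 4.4400e-04 /h
MTBF = 1 / λ_sys = 2250 h

2250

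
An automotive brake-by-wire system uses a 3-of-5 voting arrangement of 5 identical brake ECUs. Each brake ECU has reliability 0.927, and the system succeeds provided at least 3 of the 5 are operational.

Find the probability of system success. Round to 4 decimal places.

0.9965

R = Σ_{i=3}^{5} C(5,i) p^i (1−p)^{5−i} with p = 0.927
C(5,3)·0.927^3·0.073^2 = 0.042451
C(5,4)·0.927^4·0.073^1 = 0.269533
C(5,5)·0.927^5·0.073^0 = 0.684540
Sum = 0.9965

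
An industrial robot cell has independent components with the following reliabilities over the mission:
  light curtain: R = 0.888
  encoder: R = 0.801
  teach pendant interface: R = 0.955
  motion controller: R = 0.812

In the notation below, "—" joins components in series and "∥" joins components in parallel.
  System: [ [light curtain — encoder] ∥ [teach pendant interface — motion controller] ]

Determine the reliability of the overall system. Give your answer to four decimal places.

Series (light curtain and encoder): 0.888000 × 0.801000 = 0.711288
Series (teach pendant interface and motion controller): 0.955000 × 0.812000 = 0.775460
Parallel ([0.711288] and [0.775460]): 1 − (1 − 0.711288)(1 − 0.775460) = 0.9352

0.9352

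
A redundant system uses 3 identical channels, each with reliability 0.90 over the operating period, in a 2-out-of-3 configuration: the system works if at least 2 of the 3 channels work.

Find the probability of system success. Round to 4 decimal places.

0.9720

R = Σ_{i=2}^{3} C(3,i) p^i (1−p)^{3−i} with p = 0.90
C(3,2)·0.90^2·0.10^1 = 0.243000
C(3,3)·0.90^3·0.10^0 = 0.729000
Sum = 0.9720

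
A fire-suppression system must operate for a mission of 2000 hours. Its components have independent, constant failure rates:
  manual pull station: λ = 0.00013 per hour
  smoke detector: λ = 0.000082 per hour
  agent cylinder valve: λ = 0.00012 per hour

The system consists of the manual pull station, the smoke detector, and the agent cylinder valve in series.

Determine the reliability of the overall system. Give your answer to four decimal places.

R(manual pull station) = exp(−0.00013 × 2000) = 0.771052
R(smoke detector) = exp(−0.000082 × 2000) = 0.848742
R(agent cylinder valve) = exp(−0.00012 × 2000) = 0.786628
Series (manual pull station, smoke detector, and agent cylinder valve): 0.771052 × 0.848742 × 0.786628 = 0.5148

0.5148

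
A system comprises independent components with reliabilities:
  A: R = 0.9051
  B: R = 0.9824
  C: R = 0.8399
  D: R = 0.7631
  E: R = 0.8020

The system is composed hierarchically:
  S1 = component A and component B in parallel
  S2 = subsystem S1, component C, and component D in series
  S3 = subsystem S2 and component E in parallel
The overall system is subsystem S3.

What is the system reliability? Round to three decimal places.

Parallel (A and B): 1 − (1 − 0.90510)(1 − 0.98240) = 0.99833
Series ([0.99833], C, and D): 0.99833 × 0.83990 × 0.76310 = 0.63986
Parallel ([0.63986] and E): 1 − (1 − 0.63986)(1 − 0.80200) = 0.929

0.929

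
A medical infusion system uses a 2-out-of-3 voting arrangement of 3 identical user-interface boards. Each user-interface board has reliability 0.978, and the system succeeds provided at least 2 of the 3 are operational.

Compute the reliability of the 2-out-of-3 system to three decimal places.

R = Σ_{i=2}^{3} C(3,i) p^i (1−p)^{3−i} with p = 0.978
C(3,2)·0.978^2·0.022^1 = 0.06313
C(3,3)·0.978^3·0.022^0 = 0.93544
Sum = 0.999

0.999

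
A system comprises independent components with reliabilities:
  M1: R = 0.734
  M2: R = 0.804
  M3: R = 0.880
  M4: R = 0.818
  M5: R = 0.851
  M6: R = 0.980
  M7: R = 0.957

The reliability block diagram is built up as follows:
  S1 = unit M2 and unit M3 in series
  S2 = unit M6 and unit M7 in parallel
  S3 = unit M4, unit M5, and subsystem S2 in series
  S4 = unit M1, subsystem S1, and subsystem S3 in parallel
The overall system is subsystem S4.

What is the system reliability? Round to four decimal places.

Series (M2 and M3): 0.804000 × 0.880000 = 0.707520
Parallel (M6 and M7): 1 − (1 − 0.980000)(1 − 0.957000) = 0.999140
Series (M4, M5, and [0.999140]): 0.818000 × 0.851000 × 0.999140 = 0.695519
Parallel (M1, [0.707520], and [0.695519]): 1 − (1 − 0.734000)(1 − 0.707520)(1 − 0.695519) = 0.9763

0.9763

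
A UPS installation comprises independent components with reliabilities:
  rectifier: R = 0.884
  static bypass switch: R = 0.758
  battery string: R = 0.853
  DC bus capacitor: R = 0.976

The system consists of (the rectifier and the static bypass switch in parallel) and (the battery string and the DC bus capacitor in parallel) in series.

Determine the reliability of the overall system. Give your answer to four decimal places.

0.9685

Parallel (rectifier and static bypass switch): 1 − (1 − 0.884000)(1 − 0.758000) = 0.971928
Parallel (battery string and DC bus capacitor): 1 − (1 − 0.853000)(1 − 0.976000) = 0.996472
Series ([0.971928] and [0.996472]): 0.971928 × 0.996472 = 0.9685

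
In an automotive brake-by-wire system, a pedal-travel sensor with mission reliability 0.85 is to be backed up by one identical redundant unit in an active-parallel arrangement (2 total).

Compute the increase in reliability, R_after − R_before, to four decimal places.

R_before = 0.85
R_after = 1 − (1 − 0.85)^2 = 0.9775
ΔR = 0.9775 − 0.85 = 0.1275

0.1275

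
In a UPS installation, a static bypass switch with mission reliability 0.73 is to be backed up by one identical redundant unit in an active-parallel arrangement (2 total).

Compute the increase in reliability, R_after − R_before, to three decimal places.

R_before = 0.73
R_after = 1 − (1 − 0.73)^2 = 0.927
ΔR = 0.927 − 0.73 = 0.197

0.197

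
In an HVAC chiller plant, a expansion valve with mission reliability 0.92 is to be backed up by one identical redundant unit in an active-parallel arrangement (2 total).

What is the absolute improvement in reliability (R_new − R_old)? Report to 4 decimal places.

0.0736

R_before = 0.92
R_after = 1 − (1 − 0.92)^2 = 0.9936
ΔR = 0.9936 − 0.92 = 0.0736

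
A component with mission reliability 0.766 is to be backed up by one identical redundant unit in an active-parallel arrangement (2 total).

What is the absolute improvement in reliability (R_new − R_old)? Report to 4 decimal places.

R_before = 0.766
R_after = 1 − (1 − 0.766)^2 = 0.9452
ΔR = 0.9452 − 0.766 = 0.1792

0.1792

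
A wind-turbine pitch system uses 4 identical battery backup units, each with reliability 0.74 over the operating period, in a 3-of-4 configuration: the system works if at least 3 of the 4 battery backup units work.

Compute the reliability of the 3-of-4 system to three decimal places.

0.721

R = Σ_{i=3}^{4} C(4,i) p^i (1−p)^{4−i} with p = 0.74
C(4,3)·0.74^3·0.26^1 = 0.42143
C(4,4)·0.74^4·0.26^0 = 0.29987
Sum = 0.721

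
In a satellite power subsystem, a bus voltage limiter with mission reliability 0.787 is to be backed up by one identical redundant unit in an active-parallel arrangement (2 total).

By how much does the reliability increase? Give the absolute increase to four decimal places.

0.1676

R_before = 0.787
R_after = 1 − (1 − 0.787)^2 = 0.9546
ΔR = 0.9546 − 0.787 = 0.1676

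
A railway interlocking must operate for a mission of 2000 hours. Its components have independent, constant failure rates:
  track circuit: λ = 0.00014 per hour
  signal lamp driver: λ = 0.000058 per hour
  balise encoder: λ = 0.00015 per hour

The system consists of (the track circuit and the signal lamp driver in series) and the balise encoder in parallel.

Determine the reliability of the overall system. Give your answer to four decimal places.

R(track circuit) = exp(−0.00014 × 2000) = 0.755784
R(signal lamp driver) = exp(−0.000058 × 2000) = 0.890475
R(balise encoder) = exp(−0.00015 × 2000) = 0.740818
Series (track circuit and signal lamp driver): 0.755784 × 0.890475 = 0.673007
Parallel ([0.673007] and balise encoder): 1 − (1 − 0.673007)(1 − 0.740818) = 0.9152

0.9152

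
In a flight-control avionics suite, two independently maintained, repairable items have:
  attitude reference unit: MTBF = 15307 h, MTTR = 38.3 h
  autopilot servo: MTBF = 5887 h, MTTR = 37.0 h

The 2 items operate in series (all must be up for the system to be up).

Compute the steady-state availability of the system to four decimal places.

A(attitude reference unit) = MTBF/(MTBF+MTTR) = 15307/(15307+38.3) = 0.997504
A(autopilot servo) = MTBF/(MTBF+MTTR) = 5887/(5887+37.0) = 0.993754
Series availability: 0.997504 × 0.993754 = 0.9913

0.9913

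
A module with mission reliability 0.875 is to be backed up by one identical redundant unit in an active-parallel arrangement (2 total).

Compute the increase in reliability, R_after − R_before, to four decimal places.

R_before = 0.875
R_after = 1 − (1 − 0.875)^2 = 0.9844
ΔR = 0.9844 − 0.875 = 0.1094

0.1094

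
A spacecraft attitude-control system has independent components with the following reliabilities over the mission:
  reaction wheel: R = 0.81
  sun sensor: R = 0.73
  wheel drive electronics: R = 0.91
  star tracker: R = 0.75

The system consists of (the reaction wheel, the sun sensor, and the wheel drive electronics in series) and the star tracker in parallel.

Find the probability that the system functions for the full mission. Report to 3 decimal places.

0.885

Series (reaction wheel, sun sensor, and wheel drive electronics): 0.81000 × 0.73000 × 0.91000 = 0.53808
Parallel ([0.53808] and star tracker): 1 − (1 − 0.53808)(1 − 0.75000) = 0.885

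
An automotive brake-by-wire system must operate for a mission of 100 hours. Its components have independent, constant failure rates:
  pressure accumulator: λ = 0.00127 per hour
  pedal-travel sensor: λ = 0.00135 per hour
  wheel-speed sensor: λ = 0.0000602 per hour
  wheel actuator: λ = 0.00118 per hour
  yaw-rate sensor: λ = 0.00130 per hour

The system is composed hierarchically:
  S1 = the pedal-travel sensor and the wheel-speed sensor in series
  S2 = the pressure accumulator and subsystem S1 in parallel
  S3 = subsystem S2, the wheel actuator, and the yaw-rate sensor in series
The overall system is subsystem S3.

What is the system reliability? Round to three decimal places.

0.768

R(pressure accumulator) = exp(−0.00127 × 100) = 0.88073
R(pedal-travel sensor) = exp(−0.00135 × 100) = 0.87372
R(wheel-speed sensor) = exp(−0.0000602 × 100) = 0.99400
R(wheel actuator) = exp(−0.00118 × 100) = 0.88870
R(yaw-rate sensor) = exp(−0.00130 × 100) = 0.87810
Series (pedal-travel sensor and wheel-speed sensor): 0.87372 × 0.99400 = 0.86848
Parallel (pressure accumulator and [0.86848]): 1 − (1 − 0.88073)(1 − 0.86848) = 0.98431
Series ([0.98431], wheel actuator, and yaw-rate sensor): 0.98431 × 0.88870 × 0.87810 = 0.768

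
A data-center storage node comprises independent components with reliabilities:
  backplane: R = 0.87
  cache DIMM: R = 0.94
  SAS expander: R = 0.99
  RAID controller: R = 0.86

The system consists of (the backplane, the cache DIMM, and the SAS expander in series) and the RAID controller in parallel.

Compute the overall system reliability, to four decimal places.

Series (backplane, cache DIMM, and SAS expander): 0.870000 × 0.940000 × 0.990000 = 0.809622
Parallel ([0.809622] and RAID controller): 1 − (1 − 0.809622)(1 − 0.860000) = 0.9733

0.9733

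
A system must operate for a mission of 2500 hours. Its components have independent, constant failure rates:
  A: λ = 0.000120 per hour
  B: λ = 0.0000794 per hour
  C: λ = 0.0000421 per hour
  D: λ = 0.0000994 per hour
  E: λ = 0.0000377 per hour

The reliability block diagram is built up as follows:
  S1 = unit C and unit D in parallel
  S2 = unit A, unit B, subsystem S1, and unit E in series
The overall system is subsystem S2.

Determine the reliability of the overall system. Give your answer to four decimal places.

0.5407

R(A) = exp(−0.000120 × 2500) = 0.740818
R(B) = exp(−0.0000794 × 2500) = 0.819960
R(C) = exp(−0.0000421 × 2500) = 0.900099
R(D) = exp(−0.0000994 × 2500) = 0.779970
R(E) = exp(−0.0000377 × 2500) = 0.910055
Parallel (C and D): 1 − (1 − 0.900099)(1 − 0.779970) = 0.978019
Series (A, B, [0.978019], and E): 0.740818 × 0.819960 × 0.978019 × 0.910055 = 0.5407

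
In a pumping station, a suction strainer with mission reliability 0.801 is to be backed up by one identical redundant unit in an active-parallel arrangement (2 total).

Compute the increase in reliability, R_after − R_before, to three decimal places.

0.159

R_before = 0.801
R_after = 1 − (1 − 0.801)^2 = 0.960
ΔR = 0.960 − 0.801 = 0.159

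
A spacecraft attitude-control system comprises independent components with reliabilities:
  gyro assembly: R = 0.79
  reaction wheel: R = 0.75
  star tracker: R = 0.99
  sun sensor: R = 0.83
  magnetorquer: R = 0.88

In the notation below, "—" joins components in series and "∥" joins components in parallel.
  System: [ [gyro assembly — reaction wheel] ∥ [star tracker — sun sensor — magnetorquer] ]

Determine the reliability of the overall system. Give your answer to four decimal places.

0.8872

Series (gyro assembly and reaction wheel): 0.790000 × 0.750000 = 0.592500
Series (star tracker, sun sensor, and magnetorquer): 0.990000 × 0.830000 × 0.880000 = 0.723096
Parallel ([0.592500] and [0.723096]): 1 − (1 − 0.592500)(1 − 0.723096) = 0.8872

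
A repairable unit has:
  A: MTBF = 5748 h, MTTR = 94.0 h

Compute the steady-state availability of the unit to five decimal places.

0.98391

A(A) = MTBF/(MTBF+MTTR) = 5748/(5748+94.0) = 0.98391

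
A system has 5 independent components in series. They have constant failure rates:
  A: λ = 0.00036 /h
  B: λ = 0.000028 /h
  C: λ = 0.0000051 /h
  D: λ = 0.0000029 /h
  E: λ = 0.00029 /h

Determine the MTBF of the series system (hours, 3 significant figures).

1460

Series of exponential components: λ_sys = Σ λ_i
λ_sys = 0.00036 + 0.000028 + 0.0000051 + 0.0000029 + 0.00029 = 6.8600e-04 /h
MTBF = 1 / λ_sys = 1460 h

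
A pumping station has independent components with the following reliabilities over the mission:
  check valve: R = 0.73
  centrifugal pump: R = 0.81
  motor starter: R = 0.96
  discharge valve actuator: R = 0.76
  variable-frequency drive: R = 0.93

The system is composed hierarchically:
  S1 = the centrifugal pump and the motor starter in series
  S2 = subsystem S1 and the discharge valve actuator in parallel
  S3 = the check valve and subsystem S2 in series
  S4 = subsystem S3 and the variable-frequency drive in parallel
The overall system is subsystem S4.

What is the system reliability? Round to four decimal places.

0.9784

Series (centrifugal pump and motor starter): 0.810000 × 0.960000 = 0.777600
Parallel ([0.777600] and discharge valve actuator): 1 − (1 − 0.777600)(1 − 0.760000) = 0.946624
Series (check valve and [0.946624]): 0.730000 × 0.946624 = 0.691036
Parallel ([0.691036] and variable-frequency drive): 1 − (1 − 0.691036)(1 − 0.930000) = 0.9784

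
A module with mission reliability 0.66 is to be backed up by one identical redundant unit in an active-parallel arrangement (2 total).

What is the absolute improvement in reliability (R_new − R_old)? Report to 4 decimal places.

R_before = 0.66
R_after = 1 − (1 − 0.66)^2 = 0.8844
ΔR = 0.8844 − 0.66 = 0.2244

0.2244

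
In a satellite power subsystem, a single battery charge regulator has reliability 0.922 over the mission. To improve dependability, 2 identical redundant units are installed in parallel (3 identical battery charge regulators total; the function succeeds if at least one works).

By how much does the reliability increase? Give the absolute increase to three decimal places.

R_before = 0.922
R_after = 1 − (1 − 0.922)^3 = 1.000
ΔR = 1.000 − 0.922 = 0.078

0.078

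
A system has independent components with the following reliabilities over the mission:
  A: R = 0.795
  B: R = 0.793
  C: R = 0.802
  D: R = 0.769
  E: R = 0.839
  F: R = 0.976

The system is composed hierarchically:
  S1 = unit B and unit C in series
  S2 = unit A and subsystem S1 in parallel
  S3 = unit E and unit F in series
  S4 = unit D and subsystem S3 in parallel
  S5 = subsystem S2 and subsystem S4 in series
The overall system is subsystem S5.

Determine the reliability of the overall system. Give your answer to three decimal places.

Series (B and C): 0.79300 × 0.80200 = 0.63599
Parallel (A and [0.63599]): 1 − (1 − 0.79500)(1 − 0.63599) = 0.92538
Series (E and F): 0.83900 × 0.97600 = 0.81886
Parallel (D and [0.81886]): 1 − (1 − 0.76900)(1 − 0.81886) = 0.95816
Series ([0.92538] and [0.95816]): 0.92538 × 0.95816 = 0.887

0.887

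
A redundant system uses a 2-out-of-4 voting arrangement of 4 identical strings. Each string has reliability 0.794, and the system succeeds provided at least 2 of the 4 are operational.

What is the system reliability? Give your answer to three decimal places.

R = Σ_{i=2}^{4} C(4,i) p^i (1−p)^{4−i} with p = 0.794
C(4,2)·0.794^2·0.206^2 = 0.16052
C(4,3)·0.794^3·0.206^1 = 0.41247
C(4,4)·0.794^4·0.206^0 = 0.39745
Sum = 0.970

0.970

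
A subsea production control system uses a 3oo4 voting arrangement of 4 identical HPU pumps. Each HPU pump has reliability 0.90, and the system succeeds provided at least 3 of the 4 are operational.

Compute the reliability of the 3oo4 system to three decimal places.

R = Σ_{i=3}^{4} C(4,i) p^i (1−p)^{4−i} with p = 0.90
C(4,3)·0.90^3·0.10^1 = 0.29160
C(4,4)·0.90^4·0.10^0 = 0.65610
Sum = 0.948

0.948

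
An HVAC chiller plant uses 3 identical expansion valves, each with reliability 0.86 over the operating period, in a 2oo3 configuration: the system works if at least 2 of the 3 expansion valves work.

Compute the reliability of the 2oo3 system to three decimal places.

0.947

R = Σ_{i=2}^{3} C(3,i) p^i (1−p)^{3−i} with p = 0.86
C(3,2)·0.86^2·0.14^1 = 0.31063
C(3,3)·0.86^3·0.14^0 = 0.63606
Sum = 0.947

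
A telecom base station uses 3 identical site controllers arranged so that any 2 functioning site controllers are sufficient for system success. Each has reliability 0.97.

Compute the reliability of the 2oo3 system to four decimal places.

0.9974

R = Σ_{i=2}^{3} C(3,i) p^i (1−p)^{3−i} with p = 0.97
C(3,2)·0.97^2·0.03^1 = 0.084681
C(3,3)·0.97^3·0.03^0 = 0.912673
Sum = 0.9974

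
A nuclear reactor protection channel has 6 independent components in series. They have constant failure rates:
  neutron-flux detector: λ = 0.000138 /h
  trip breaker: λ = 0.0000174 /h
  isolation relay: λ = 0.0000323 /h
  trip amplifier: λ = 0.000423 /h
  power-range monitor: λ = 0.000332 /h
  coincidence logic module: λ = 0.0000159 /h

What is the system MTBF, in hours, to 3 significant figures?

1040

Series of exponential components: λ_sys = Σ λ_i
λ_sys = 0.000138 + 0.0000174 + 0.0000323 + 0.000423 + 0.000332 + 0.0000159 = 9.5860e-04 /h
MTBF = 1 / λ_sys = 1040 h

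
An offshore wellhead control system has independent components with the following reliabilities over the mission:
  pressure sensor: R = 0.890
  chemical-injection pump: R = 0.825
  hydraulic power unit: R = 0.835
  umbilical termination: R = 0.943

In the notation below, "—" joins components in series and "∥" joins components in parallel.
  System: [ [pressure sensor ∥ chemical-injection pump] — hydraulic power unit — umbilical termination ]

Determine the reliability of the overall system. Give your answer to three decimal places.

Parallel (pressure sensor and chemical-injection pump): 1 − (1 − 0.89000)(1 − 0.82500) = 0.98075
Series ([0.98075], hydraulic power unit, and umbilical termination): 0.98075 × 0.83500 × 0.94300 = 0.772

0.772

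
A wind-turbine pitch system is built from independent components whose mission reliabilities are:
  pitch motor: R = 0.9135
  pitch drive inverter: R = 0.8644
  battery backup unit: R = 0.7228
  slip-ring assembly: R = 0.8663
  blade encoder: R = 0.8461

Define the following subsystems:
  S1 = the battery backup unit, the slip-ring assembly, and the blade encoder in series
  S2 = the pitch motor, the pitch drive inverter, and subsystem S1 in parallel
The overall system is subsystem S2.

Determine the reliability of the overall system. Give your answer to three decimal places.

Series (battery backup unit, slip-ring assembly, and blade encoder): 0.72280 × 0.86630 × 0.84610 = 0.52980
Parallel (pitch motor, pitch drive inverter, and [0.52980]): 1 − (1 − 0.91350)(1 − 0.86440)(1 − 0.52980) = 0.994

0.994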